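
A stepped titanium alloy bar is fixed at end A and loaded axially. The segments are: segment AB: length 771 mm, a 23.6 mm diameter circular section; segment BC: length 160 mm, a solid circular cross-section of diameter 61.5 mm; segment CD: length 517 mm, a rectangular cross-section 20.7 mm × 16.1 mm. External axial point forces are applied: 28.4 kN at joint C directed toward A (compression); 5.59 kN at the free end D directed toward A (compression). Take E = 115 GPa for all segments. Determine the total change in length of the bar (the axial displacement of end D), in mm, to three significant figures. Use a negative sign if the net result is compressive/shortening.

Internal axial forces (sectioning from the free end, tension +): N_CD = -5.59 kN, N_BC = -33.99 kN, N_AB = -33.99 kN.
A_AB = 437.4 mm².
A_BC = 2971 mm².
A_CD = 333.3 mm².
δ_AB = -33990·771/(437.4·115000) = -0.5209 mm
δ_BC = -33990·160/(2971·115000) = -0.01592 mm
δ_CD = -5590·517/(333.3·115000) = -0.07541 mm
δ = Σδ_i = -0.6123 mm.

-0.612 mm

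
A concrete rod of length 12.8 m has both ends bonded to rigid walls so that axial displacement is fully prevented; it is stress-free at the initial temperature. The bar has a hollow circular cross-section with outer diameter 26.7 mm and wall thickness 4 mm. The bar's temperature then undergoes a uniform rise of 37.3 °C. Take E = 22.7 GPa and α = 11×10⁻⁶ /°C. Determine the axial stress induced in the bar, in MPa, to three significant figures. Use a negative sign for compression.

-9.31 MPa

Free thermal expansion αLΔT = 11e-6 · 12800 · 37.3 = 5.252 mm.
The walls impose strain ε = −(5.252)/12800 = -4.1030e-04; σ = Eε = 22700 · -4.1030e-04 = -9.314 MPa.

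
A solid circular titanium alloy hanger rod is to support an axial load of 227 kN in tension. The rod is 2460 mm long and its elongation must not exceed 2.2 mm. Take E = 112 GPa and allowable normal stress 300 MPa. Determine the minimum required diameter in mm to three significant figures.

53.7 mm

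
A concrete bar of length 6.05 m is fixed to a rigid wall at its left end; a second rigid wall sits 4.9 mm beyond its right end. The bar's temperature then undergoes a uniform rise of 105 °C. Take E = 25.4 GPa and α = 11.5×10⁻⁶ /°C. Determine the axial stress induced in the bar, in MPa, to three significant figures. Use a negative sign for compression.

-10.1 MPa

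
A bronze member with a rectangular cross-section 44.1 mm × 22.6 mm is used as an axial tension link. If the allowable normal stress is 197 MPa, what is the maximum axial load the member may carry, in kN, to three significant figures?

196 kN

A = 996.7 mm².
P_max = σ_allow · A = 197 · 996.7 = 196300 N = 196.3 kN.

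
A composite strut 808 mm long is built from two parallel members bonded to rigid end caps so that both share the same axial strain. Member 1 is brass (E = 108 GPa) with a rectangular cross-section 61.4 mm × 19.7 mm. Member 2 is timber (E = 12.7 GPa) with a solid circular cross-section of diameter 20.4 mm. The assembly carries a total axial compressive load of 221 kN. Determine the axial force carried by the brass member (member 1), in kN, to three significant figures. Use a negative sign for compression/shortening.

A_1 = 1210 mm².
A_2 = 326.9 mm².
Equal strain + equilibrium ⇒ each member carries load in proportion to AE: A₁E₁ = 130600000 N, A₂E₂ = 4151000 N, ΣAE = 134800000 N.
F₁ = P·A₁E₁/ΣAE = -221000·130600000/134800000 = -214200 N.

-214 kN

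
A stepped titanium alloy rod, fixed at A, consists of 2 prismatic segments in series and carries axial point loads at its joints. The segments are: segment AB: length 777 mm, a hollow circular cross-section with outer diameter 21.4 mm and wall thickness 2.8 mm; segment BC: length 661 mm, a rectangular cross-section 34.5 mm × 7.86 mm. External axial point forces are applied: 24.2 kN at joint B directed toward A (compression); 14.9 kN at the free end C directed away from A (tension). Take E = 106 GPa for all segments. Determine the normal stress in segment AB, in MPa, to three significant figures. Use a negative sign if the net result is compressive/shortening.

Internal axial forces (sectioning from the free end, tension +): N_BC = 14.9 kN, N_AB = -9.3 kN.
A_AB = 163.6 mm².
σ_AB = N_AB/A_AB = -9300/163.6 = -56.84 MPa.

-56.8 MPa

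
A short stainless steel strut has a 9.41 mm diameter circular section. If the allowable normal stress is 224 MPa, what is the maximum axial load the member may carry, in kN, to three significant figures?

15.6 kN

A = 69.55 mm².
P_max = σ_allow · A = 224 · 69.55 = 15580 N = 15.58 kN.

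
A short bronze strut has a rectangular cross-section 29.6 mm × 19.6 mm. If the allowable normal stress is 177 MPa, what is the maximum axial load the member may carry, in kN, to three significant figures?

A = 580.2 mm².
P_max = σ_allow · A = 177 · 580.2 = 102700 N = 102.7 kN.

103 kN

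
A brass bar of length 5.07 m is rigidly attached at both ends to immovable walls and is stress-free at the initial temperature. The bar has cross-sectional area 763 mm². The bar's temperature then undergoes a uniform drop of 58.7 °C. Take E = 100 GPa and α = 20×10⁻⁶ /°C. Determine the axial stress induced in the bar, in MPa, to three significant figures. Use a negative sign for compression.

Free thermal expansion αLΔT = 20e-6 · 5070 · -58.7 = -5.952 mm.
The walls impose strain ε = −(-5.952)/5070 = 1.1740e-03; σ = Eε = 100000 · 1.1740e-03 = 117.4 MPa.

117 MPa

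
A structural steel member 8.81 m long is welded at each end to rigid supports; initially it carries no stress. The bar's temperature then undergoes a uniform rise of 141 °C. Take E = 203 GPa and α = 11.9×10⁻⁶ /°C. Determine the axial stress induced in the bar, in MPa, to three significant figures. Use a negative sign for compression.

-341 MPa

Free thermal expansion αLΔT = 11.9e-6 · 8810 · 141 = 14.78 mm.
The walls impose strain ε = −(14.78)/8810 = -1.6779e-03; σ = Eε = 203000 · -1.6779e-03 = -340.6 MPa.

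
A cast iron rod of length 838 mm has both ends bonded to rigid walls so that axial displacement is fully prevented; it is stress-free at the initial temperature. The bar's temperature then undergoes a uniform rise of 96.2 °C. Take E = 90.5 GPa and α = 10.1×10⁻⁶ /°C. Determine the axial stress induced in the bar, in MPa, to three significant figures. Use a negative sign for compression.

Free thermal expansion αLΔT = 10.1e-6 · 838 · 96.2 = 0.8142 mm.
The walls impose strain ε = −(0.8142)/838 = -9.7162e-04; σ = Eε = 90500 · -9.7162e-04 = -87.93 MPa.

-87.9 MPa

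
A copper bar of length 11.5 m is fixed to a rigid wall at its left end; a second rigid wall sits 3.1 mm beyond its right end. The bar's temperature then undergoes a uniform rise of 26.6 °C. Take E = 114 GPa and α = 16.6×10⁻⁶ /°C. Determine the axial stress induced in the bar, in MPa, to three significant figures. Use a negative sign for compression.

Free thermal expansion αLΔT = 16.6e-6 · 11500 · 26.6 = 5.078 mm.
The walls engage after the gap closes; constrained expansion = 5.078 − 3.1 = 1.978 mm.
The walls impose strain ε = −(1.978)/11500 = -1.7199e-04; σ = Eε = 114000 · -1.7199e-04 = -19.61 MPa.

-19.6 MPa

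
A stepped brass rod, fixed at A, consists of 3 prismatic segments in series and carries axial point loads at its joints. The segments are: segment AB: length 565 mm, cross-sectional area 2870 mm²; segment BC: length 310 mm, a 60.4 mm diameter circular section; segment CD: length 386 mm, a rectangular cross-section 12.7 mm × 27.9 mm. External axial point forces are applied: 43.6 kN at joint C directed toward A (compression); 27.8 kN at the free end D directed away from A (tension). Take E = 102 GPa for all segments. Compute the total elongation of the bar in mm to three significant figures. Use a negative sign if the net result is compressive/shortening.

Internal axial forces (sectioning from the free end, tension +): N_CD = 27.8 kN, N_BC = -15.8 kN, N_AB = -15.8 kN.
A_BC = 2865 mm².
A_CD = 354.3 mm².
δ_AB = -15800·565/(2870·102000) = -0.03049 mm
δ_BC = -15800·310/(2865·102000) = -0.01676 mm
δ_CD = 27800·386/(354.3·102000) = 0.2969 mm
δ = Σδ_i = 0.2497 mm.

0.250 mm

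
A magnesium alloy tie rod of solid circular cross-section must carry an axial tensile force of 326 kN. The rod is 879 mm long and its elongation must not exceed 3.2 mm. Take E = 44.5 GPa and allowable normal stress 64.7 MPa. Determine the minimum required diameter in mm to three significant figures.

Required area A ≥ P/σ_allow = 326000/64.7 = 5039 mm².
For a solid circular section, d ≥ √(4A/π) = 80.1 mm.
Elongation limit: A ≥ PL/(Eδ_allow) = 326000·879/(44500·3.2) = 2012 mm² ⇒ d ≥ 50.62 mm.
The stress limit governs.

80.1 mm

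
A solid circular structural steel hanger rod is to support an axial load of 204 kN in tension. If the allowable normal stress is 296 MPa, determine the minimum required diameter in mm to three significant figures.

Required area A ≥ P/σ_allow = 204000/296 = 689.2 mm².
For a solid circular section, d ≥ √(4A/π) = 29.62 mm.

29.6 mm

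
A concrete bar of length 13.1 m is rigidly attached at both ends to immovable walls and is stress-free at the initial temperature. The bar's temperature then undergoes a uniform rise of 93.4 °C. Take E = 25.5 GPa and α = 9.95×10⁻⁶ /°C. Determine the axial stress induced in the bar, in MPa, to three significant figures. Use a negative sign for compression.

Free thermal expansion αLΔT = 9.95e-6 · 13100 · 93.4 = 12.17 mm.
The walls impose strain ε = −(12.17)/13100 = -9.2933e-04; σ = Eε = 25500 · -9.2933e-04 = -23.7 MPa.

-23.7 MPa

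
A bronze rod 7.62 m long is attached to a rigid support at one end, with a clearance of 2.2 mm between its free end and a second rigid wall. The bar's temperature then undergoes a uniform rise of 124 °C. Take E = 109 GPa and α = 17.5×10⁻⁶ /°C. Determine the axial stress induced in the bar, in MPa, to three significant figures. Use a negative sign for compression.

Free thermal expansion αLΔT = 17.5e-6 · 7620 · 124 = 16.54 mm.
The walls engage after the gap closes; constrained expansion = 16.54 − 2.2 = 14.34 mm.
The walls impose strain ε = −(14.34)/7620 = -1.8813e-03; σ = Eε = 109000 · -1.8813e-03 = -205.1 MPa.

-205 MPa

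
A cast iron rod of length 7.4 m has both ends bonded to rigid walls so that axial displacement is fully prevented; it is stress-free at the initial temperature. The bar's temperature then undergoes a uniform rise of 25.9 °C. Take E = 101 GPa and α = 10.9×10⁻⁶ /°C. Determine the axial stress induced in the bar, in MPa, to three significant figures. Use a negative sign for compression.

Free thermal expansion αLΔT = 10.9e-6 · 7400 · 25.9 = 2.089 mm.
The walls impose strain ε = −(2.089)/7400 = -2.8231e-04; σ = Eε = 101000 · -2.8231e-04 = -28.51 MPa.

-28.5 MPa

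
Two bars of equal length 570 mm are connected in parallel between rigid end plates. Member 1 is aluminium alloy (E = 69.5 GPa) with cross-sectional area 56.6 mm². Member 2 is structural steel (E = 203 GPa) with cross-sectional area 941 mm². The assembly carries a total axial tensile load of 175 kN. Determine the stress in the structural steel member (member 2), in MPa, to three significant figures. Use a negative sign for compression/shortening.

182 MPa

Equal strain + equilibrium ⇒ each member carries load in proportion to AE: A₁E₁ = 3934000 N, A₂E₂ = 191000000 N, ΣAE = 195000000 N.
σ₂ = P·E₂/ΣAE = 175000·203000/195000000 = 182.2 MPa.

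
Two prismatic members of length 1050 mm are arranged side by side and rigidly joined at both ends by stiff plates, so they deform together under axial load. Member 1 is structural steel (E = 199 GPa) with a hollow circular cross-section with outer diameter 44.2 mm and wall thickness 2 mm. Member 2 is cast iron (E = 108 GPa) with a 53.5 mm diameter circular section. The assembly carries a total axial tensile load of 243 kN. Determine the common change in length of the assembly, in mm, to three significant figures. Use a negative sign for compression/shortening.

0.863 mm

A_1 = 265.2 mm².
A_2 = 2248 mm².
Equal strain + equilibrium ⇒ each member carries load in proportion to AE: A₁E₁ = 52760000 N, A₂E₂ = 242800000 N, ΣAE = 295500000 N.
δ = PL/ΣAE = 243000·1050/295500000 = 0.8633 mm.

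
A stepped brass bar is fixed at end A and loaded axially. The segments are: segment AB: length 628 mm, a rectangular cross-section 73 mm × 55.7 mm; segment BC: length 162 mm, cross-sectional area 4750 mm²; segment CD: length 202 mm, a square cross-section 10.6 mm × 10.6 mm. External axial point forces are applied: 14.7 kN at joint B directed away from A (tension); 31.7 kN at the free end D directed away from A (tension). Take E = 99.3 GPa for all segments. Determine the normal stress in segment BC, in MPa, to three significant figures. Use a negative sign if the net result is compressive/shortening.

Internal axial forces (sectioning from the free end, tension +): N_CD = 31.7 kN, N_BC = 31.7 kN, N_AB = 46.4 kN.
σ_BC = N_BC/A_BC = 31700/4750 = 6.674 MPa.

6.67 MPa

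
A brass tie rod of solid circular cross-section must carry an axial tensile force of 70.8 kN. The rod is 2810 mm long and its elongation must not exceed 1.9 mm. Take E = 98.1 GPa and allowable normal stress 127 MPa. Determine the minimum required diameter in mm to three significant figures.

36.9 mm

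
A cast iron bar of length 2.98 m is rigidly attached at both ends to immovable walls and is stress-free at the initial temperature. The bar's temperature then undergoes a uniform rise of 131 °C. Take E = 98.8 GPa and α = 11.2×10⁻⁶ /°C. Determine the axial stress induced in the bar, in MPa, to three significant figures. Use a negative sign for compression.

Free thermal expansion αLΔT = 11.2e-6 · 2980 · 131 = 4.372 mm.
The walls impose strain ε = −(4.372)/2980 = -1.4672e-03; σ = Eε = 98800 · -1.4672e-03 = -145 MPa.

-145 MPa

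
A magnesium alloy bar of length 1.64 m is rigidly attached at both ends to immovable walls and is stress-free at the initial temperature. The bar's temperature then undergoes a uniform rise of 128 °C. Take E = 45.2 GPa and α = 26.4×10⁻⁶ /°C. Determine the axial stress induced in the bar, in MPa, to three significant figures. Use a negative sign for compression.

-153 MPa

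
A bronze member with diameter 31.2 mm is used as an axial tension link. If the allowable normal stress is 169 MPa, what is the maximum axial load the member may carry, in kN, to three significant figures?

129 kN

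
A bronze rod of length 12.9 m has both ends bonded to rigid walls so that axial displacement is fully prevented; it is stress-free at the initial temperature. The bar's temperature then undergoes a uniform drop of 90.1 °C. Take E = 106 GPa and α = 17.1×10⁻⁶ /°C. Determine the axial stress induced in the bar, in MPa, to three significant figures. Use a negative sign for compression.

Free thermal expansion αLΔT = 17.1e-6 · 12900 · -90.1 = -19.88 mm.
The walls impose strain ε = −(-19.88)/12900 = 1.5407e-03; σ = Eε = 106000 · 1.5407e-03 = 163.3 MPa.

163 MPa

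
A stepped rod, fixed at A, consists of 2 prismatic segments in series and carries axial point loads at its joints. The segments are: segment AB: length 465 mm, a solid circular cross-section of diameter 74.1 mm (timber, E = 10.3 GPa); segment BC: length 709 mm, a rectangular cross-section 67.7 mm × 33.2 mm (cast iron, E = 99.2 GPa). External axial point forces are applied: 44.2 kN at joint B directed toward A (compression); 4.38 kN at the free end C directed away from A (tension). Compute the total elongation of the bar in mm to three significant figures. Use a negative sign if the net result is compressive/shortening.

Internal axial forces (sectioning from the free end, tension +): N_BC = 4.38 kN, N_AB = -39.82 kN.
A_AB = 4312 mm².
A_BC = 2248 mm².
δ_AB = -39820·465/(4312·10300) = -0.4169 mm
δ_BC = 4380·709/(2248·99200) = 0.01393 mm
δ = Σδ_i = -0.4029 mm.

-0.403 mm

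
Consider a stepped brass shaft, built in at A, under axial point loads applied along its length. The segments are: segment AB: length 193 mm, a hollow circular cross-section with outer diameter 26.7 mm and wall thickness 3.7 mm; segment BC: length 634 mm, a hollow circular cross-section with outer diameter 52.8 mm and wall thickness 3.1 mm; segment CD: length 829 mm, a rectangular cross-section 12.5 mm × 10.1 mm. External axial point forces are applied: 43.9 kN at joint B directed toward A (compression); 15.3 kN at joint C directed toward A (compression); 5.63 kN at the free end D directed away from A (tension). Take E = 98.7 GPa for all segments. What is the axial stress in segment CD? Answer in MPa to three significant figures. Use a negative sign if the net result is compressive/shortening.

Internal axial forces (sectioning from the free end, tension +): N_CD = 5.63 kN, N_BC = -9.67 kN, N_AB = -53.57 kN.
A_CD = 126.2 mm².
σ_CD = N_CD/A_CD = 5630/126.2 = 44.59 MPa.

44.6 MPa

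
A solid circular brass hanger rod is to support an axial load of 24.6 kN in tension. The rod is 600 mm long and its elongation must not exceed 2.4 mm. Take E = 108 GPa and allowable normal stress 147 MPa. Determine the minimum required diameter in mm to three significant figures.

14.6 mm

Required area A ≥ P/σ_allow = 24600/147 = 167.3 mm².
For a solid circular section, d ≥ √(4A/π) = 14.6 mm.
Elongation limit: A ≥ PL/(Eδ_allow) = 24600·600/(108000·2.4) = 56.94 mm² ⇒ d ≥ 8.515 mm.
The stress limit governs.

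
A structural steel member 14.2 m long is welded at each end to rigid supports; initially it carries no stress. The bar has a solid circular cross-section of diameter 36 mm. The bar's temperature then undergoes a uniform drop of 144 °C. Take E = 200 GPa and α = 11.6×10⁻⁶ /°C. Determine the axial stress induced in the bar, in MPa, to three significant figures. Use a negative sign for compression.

334 MPa

Free thermal expansion αLΔT = 11.6e-6 · 14200 · -144 = -23.72 mm.
The walls impose strain ε = −(-23.72)/14200 = 1.6704e-03; σ = Eε = 200000 · 1.6704e-03 = 334.1 MPa.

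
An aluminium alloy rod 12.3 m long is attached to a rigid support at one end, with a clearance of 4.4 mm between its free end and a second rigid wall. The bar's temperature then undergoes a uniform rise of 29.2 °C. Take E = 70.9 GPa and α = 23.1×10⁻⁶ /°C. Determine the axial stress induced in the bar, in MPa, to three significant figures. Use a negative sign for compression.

-22.5 MPa

Free thermal expansion αLΔT = 23.1e-6 · 12300 · 29.2 = 8.297 mm.
The walls engage after the gap closes; constrained expansion = 8.297 − 4.4 = 3.897 mm.
The walls impose strain ε = −(3.897)/12300 = -3.1680e-04; σ = Eε = 70900 · -3.1680e-04 = -22.46 MPa.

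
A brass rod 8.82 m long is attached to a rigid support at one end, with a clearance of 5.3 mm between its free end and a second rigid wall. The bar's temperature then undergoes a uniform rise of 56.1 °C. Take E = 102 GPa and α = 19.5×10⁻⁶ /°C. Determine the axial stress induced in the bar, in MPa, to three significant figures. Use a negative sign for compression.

-50.3 MPa

Free thermal expansion αLΔT = 19.5e-6 · 8820 · 56.1 = 9.649 mm.
The walls engage after the gap closes; constrained expansion = 9.649 − 5.3 = 4.349 mm.
The walls impose strain ε = −(4.349)/8820 = -4.9304e-04; σ = Eε = 102000 · -4.9304e-04 = -50.29 MPa.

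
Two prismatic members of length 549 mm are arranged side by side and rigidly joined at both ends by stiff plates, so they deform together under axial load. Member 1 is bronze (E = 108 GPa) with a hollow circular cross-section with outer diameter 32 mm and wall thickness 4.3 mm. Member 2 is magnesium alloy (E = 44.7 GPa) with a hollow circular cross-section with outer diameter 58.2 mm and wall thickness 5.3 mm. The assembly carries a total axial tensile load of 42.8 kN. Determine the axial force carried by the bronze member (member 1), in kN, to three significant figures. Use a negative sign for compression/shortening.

21.7 kN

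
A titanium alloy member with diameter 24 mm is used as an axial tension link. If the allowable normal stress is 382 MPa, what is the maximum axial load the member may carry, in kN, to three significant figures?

173 kN

A = 452.4 mm².
P_max = σ_allow · A = 382 · 452.4 = 172800 N = 172.8 kN.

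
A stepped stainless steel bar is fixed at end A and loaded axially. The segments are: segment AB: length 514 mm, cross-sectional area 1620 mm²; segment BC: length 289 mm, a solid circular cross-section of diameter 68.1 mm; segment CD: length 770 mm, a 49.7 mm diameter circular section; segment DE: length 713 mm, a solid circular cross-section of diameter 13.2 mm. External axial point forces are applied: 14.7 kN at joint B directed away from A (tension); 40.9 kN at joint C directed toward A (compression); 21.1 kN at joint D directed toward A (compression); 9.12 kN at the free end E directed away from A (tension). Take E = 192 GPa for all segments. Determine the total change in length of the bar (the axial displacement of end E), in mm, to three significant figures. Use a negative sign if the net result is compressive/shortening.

Internal axial forces (sectioning from the free end, tension +): N_DE = 9.12 kN, N_CD = -11.98 kN, N_BC = -52.88 kN, N_AB = -38.18 kN.
A_BC = 3642 mm².
A_CD = 1940 mm².
A_DE = 136.8 mm².
δ_AB = -38180·514/(1620·192000) = -0.06309 mm
δ_BC = -52880·289/(3642·192000) = -0.02185 mm
δ_CD = -11980·770/(1940·192000) = -0.02477 mm
δ_DE = 9120·713/(136.8·192000) = 0.2475 mm
δ = Σδ_i = 0.1378 mm.

0.138 mm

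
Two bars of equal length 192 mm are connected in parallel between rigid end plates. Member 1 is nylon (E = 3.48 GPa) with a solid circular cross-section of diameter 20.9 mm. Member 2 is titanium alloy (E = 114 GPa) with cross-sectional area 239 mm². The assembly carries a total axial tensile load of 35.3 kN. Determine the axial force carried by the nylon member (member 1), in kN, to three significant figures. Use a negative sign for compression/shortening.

1.48 kN

A_1 = 343.1 mm².
Equal strain + equilibrium ⇒ each member carries load in proportion to AE: A₁E₁ = 1194000 N, A₂E₂ = 27250000 N, ΣAE = 28440000 N.
F₁ = P·A₁E₁/ΣAE = 35300·1194000/28440000 = 1482 N.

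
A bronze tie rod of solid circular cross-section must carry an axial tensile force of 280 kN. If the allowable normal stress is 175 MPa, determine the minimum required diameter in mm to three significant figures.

45.1 mm

Required area A ≥ P/σ_allow = 280000/175 = 1600 mm².
For a solid circular section, d ≥ √(4A/π) = 45.14 mm.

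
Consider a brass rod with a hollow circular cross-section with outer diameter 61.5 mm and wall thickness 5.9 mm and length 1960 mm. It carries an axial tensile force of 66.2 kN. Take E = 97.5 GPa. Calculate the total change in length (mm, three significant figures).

1.29 mm

A = 1031 mm².
δ_mech = NL/(AE) = 66200·1960/(1031·97500) = 1.291 mm.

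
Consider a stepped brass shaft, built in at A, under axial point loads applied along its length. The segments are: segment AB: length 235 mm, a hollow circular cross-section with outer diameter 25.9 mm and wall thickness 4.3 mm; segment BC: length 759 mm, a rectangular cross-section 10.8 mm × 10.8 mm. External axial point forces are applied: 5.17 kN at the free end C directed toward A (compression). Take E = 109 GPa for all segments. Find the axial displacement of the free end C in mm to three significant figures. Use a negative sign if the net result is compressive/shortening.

-0.347 mm

Internal axial forces (sectioning from the free end, tension +): N_BC = -5.17 kN, N_AB = -5.17 kN.
A_AB = 291.8 mm².
A_BC = 116.6 mm².
δ_AB = -5170·235/(291.8·109000) = -0.0382 mm
δ_BC = -5170·759/(116.6·109000) = -0.3086 mm
δ = Σδ_i = -0.3468 mm.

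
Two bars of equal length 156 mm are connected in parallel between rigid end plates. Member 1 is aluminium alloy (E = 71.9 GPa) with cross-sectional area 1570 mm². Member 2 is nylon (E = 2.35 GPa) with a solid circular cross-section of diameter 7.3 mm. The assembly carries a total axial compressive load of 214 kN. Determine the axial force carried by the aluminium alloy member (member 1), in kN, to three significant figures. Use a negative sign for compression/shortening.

-214 kN

A_2 = 41.85 mm².
Equal strain + equilibrium ⇒ each member carries load in proportion to AE: A₁E₁ = 112900000 N, A₂E₂ = 98360 N, ΣAE = 113000000 N.
F₁ = P·A₁E₁/ΣAE = -214000·112900000/113000000 = -213800 N.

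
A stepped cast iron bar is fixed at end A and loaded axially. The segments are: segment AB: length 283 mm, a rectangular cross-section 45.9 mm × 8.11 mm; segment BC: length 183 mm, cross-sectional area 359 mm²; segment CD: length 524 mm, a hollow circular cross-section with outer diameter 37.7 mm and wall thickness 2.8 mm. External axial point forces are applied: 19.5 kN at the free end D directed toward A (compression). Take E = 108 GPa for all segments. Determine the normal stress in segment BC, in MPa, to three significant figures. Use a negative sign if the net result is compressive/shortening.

-54.3 MPa

Internal axial forces (sectioning from the free end, tension +): N_CD = -19.5 kN, N_BC = -19.5 kN, N_AB = -19.5 kN.
σ_BC = N_BC/A_BC = -19500/359 = -54.32 MPa.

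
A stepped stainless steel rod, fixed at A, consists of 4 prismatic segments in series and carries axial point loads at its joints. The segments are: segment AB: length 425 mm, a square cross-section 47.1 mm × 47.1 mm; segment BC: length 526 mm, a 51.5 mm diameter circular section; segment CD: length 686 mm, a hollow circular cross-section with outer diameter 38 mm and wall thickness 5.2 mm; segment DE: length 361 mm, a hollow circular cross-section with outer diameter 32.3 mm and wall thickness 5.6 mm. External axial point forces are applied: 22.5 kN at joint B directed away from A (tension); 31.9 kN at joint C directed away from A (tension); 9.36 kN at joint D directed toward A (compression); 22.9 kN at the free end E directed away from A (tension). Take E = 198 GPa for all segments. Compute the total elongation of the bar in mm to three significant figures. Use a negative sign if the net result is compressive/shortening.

0.300 mm

Internal axial forces (sectioning from the free end, tension +): N_DE = 22.9 kN, N_CD = 13.54 kN, N_BC = 45.44 kN, N_AB = 67.94 kN.
A_AB = 2218 mm².
A_BC = 2083 mm².
A_CD = 535.8 mm².
A_DE = 469.7 mm².
δ_AB = 67940·425/(2218·198000) = 0.06574 mm
δ_BC = 45440·526/(2083·198000) = 0.05795 mm
δ_CD = 13540·686/(535.8·198000) = 0.08755 mm
δ_DE = 22900·361/(469.7·198000) = 0.08888 mm
δ = Σδ_i = 0.3001 mm.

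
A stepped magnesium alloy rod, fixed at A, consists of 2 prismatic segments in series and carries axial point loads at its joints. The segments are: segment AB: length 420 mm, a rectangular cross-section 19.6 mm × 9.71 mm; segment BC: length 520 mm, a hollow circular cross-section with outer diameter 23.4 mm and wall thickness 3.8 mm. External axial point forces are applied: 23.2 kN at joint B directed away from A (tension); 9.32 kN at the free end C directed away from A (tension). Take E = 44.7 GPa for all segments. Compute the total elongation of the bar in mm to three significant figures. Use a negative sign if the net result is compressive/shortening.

2.07 mm

Internal axial forces (sectioning from the free end, tension +): N_BC = 9.32 kN, N_AB = 32.52 kN.
A_AB = 190.3 mm².
A_BC = 234 mm².
δ_AB = 32520·420/(190.3·44700) = 1.606 mm
δ_BC = 9320·520/(234·44700) = 0.4634 mm
δ = Σδ_i = 2.069 mm.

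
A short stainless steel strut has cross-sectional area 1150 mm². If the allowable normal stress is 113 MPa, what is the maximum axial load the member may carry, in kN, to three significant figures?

130 kN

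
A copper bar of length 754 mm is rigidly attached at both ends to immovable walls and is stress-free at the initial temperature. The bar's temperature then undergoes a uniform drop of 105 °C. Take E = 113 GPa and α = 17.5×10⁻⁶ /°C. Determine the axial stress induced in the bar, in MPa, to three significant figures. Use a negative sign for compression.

Free thermal expansion αLΔT = 17.5e-6 · 754 · -105 = -1.385 mm.
The walls impose strain ε = −(-1.385)/754 = 1.8375e-03; σ = Eε = 113000 · 1.8375e-03 = 207.6 MPa.

208 MPa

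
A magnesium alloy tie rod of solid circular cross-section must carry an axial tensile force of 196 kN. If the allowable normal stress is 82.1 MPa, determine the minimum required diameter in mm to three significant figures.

Required area A ≥ P/σ_allow = 196000/82.1 = 2387 mm².
For a solid circular section, d ≥ √(4A/π) = 55.13 mm.

55.1 mm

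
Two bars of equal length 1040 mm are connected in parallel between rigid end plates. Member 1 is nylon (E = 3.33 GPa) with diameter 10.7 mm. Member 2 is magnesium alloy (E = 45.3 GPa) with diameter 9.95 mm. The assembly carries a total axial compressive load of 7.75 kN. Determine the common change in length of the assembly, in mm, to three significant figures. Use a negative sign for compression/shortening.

-2.11 mm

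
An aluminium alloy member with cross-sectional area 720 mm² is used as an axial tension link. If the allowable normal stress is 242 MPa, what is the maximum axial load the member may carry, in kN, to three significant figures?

174 kN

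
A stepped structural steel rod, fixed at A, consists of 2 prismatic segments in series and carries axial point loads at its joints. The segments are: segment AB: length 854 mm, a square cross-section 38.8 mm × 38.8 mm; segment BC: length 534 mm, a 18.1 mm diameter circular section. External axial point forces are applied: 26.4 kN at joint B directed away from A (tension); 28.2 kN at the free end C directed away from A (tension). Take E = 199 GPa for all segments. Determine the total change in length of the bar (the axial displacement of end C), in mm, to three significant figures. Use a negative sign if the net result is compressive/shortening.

0.450 mm

Internal axial forces (sectioning from the free end, tension +): N_BC = 28.2 kN, N_AB = 54.6 kN.
A_AB = 1505 mm².
A_BC = 257.3 mm².
δ_AB = 54600·854/(1505·199000) = 0.1556 mm
δ_BC = 28200·534/(257.3·199000) = 0.2941 mm
δ = Σδ_i = 0.4497 mm.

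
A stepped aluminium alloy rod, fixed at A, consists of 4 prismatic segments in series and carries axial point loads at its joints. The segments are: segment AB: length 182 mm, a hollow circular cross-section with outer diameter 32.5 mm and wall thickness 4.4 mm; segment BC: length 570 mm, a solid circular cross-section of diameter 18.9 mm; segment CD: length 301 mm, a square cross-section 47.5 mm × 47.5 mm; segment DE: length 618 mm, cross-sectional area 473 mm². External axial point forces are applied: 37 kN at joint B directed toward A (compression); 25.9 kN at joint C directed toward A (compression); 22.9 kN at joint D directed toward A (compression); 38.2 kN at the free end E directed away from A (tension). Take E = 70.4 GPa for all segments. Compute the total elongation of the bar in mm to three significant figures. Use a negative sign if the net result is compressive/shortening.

0.115 mm

Internal axial forces (sectioning from the free end, tension +): N_DE = 38.2 kN, N_CD = 15.3 kN, N_BC = -10.6 kN, N_AB = -47.6 kN.
A_AB = 388.4 mm².
A_BC = 280.6 mm².
A_CD = 2256 mm².
δ_AB = -47600·182/(388.4·70400) = -0.3168 mm
δ_BC = -10600·570/(280.6·70400) = -0.3059 mm
δ_CD = 15300·301/(2256·70400) = 0.02899 mm
δ_DE = 38200·618/(473·70400) = 0.709 mm
δ = Σδ_i = 0.1152 mm.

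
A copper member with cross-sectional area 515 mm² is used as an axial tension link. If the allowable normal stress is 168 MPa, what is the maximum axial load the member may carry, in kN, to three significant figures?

86.5 kN

P_max = σ_allow · A = 168 · 515 = 86520 N = 86.52 kN.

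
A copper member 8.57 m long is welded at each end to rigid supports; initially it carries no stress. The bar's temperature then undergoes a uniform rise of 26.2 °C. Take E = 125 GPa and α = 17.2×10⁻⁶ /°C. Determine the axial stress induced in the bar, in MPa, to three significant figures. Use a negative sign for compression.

-56.3 MPa

Free thermal expansion αLΔT = 17.2e-6 · 8570 · 26.2 = 3.862 mm.
The walls impose strain ε = −(3.862)/8570 = -4.5064e-04; σ = Eε = 125000 · -4.5064e-04 = -56.33 MPa.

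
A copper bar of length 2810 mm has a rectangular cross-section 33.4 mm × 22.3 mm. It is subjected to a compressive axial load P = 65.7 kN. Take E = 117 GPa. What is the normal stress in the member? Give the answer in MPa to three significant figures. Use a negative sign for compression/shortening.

A = 744.8 mm².
σ = N/A = -65700/744.8 = -88.21 MPa.

-88.2 MPa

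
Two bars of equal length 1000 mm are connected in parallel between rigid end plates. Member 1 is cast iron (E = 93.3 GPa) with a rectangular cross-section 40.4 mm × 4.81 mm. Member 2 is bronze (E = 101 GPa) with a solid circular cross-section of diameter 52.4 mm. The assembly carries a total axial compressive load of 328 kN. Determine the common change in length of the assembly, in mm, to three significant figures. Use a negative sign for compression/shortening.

A_1 = 194.3 mm².
A_2 = 2157 mm².
Equal strain + equilibrium ⇒ each member carries load in proportion to AE: A₁E₁ = 18130000 N, A₂E₂ = 217800000 N, ΣAE = 235900000 N.
δ = PL/ΣAE = -328000·1000/235900000 = -1.39 mm.

-1.39 mm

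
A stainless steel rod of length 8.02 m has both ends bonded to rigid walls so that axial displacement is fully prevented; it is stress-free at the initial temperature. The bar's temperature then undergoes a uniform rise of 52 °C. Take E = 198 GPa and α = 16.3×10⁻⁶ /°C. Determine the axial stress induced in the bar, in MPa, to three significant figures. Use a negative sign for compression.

-168 MPa

Free thermal expansion αLΔT = 16.3e-6 · 8020 · 52 = 6.798 mm.
The walls impose strain ε = −(6.798)/8020 = -8.4760e-04; σ = Eε = 198000 · -8.4760e-04 = -167.8 MPa.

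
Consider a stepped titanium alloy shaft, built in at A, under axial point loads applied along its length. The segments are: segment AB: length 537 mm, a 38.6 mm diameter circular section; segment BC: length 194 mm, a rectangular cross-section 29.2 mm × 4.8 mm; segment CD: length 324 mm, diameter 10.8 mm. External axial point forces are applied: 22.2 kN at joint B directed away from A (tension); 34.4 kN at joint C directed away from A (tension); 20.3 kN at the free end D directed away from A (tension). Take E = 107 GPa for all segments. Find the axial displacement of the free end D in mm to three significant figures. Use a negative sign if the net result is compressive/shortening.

1.71 mm

Internal axial forces (sectioning from the free end, tension +): N_CD = 20.3 kN, N_BC = 54.7 kN, N_AB = 76.9 kN.
A_AB = 1170 mm².
A_BC = 140.2 mm².
A_CD = 91.61 mm².
δ_AB = 76900·537/(1170·107000) = 0.3298 mm
δ_BC = 54700·194/(140.2·107000) = 0.7076 mm
δ_CD = 20300·324/(91.61·107000) = 0.671 mm
δ = Σδ_i = 1.708 mm.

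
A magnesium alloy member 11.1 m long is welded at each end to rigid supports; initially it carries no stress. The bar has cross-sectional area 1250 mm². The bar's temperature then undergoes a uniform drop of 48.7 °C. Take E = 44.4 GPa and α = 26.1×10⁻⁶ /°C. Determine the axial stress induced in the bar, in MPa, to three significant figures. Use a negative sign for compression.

Free thermal expansion αLΔT = 26.1e-6 · 11100 · -48.7 = -14.11 mm.
The walls impose strain ε = −(-14.11)/11100 = 1.2711e-03; σ = Eε = 44400 · 1.2711e-03 = 56.44 MPa.

56.4 MPa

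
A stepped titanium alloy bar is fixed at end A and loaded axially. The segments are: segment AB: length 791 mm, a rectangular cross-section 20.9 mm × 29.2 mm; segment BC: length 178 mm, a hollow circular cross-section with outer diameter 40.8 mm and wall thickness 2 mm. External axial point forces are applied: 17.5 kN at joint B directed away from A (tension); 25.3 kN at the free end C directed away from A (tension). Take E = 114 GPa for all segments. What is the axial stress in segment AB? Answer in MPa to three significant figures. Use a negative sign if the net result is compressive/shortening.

Internal axial forces (sectioning from the free end, tension +): N_BC = 25.3 kN, N_AB = 42.8 kN.
A_AB = 610.3 mm².
σ_AB = N_AB/A_AB = 42800/610.3 = 70.13 MPa.

70.1 MPa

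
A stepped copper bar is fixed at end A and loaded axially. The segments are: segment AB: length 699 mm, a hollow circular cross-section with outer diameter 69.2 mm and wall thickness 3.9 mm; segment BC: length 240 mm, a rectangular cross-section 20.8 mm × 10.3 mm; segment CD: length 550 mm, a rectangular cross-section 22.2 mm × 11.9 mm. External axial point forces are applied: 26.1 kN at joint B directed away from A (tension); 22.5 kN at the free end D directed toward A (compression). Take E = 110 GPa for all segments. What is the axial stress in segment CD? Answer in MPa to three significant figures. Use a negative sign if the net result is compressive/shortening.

Internal axial forces (sectioning from the free end, tension +): N_CD = -22.5 kN, N_BC = -22.5 kN, N_AB = 3.6 kN.
A_CD = 264.2 mm².
σ_CD = N_CD/A_CD = -22500/264.2 = -85.17 MPa.

-85.2 MPa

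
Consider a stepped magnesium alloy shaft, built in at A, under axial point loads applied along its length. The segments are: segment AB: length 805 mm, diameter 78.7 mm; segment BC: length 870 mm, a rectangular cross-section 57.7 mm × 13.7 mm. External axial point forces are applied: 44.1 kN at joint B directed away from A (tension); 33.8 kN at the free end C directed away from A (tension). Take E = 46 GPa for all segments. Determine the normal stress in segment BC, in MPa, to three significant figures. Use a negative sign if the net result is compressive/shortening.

42.8 MPa

Internal axial forces (sectioning from the free end, tension +): N_BC = 33.8 kN, N_AB = 77.9 kN.
A_BC = 790.5 mm².
σ_BC = N_BC/A_BC = 33800/790.5 = 42.76 MPa.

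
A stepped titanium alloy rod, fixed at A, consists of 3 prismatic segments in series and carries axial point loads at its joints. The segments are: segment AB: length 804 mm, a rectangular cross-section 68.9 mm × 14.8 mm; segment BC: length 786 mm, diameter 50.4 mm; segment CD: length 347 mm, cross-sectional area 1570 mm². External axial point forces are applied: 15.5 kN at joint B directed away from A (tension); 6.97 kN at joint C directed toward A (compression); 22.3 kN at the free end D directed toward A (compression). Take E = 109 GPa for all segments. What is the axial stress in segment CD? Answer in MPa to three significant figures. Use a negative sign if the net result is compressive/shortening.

-14.2 MPa

Internal axial forces (sectioning from the free end, tension +): N_CD = -22.3 kN, N_BC = -29.27 kN, N_AB = -13.77 kN.
σ_CD = N_CD/A_CD = -22300/1570 = -14.2 MPa.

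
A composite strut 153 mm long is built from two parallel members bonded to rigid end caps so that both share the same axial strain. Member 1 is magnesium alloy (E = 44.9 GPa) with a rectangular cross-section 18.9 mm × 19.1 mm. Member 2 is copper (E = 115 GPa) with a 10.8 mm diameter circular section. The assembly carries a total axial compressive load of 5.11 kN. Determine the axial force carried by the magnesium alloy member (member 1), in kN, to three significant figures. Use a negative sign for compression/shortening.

A_1 = 361 mm².
A_2 = 91.61 mm².
Equal strain + equilibrium ⇒ each member carries load in proportion to AE: A₁E₁ = 16210000 N, A₂E₂ = 10540000 N, ΣAE = 26740000 N.
F₁ = P·A₁E₁/ΣAE = -5110·16210000/26740000 = -3097 N.

-3.10 kN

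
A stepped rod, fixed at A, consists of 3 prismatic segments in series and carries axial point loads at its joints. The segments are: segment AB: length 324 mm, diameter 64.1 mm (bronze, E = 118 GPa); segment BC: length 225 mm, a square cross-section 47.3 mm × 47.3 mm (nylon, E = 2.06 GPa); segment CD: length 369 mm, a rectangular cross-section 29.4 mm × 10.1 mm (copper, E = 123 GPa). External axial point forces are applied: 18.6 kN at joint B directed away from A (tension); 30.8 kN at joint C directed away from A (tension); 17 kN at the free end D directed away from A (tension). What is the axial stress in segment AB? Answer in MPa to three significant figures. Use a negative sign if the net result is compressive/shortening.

20.6 MPa

Internal axial forces (sectioning from the free end, tension +): N_CD = 17 kN, N_BC = 47.8 kN, N_AB = 66.4 kN.
A_AB = 3227 mm².
σ_AB = N_AB/A_AB = 66400/3227 = 20.58 MPa.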